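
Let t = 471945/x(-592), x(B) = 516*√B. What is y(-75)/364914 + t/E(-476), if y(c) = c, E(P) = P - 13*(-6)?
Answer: -25/121638 + 157315*I*√37/10131488 ≈ -0.00020553 + 0.094449*I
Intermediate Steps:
E(P) = 78 + P (E(P) = P + 78 = 78 + P)
t = -157315*I*√37/25456 (t = 471945/((516*√(-592))) = 471945/((516*(4*I*√37))) = 471945/((2064*I*√37)) = 471945*(-I*√37/76368) = -157315*I*√37/25456 ≈ -37.591*I)
y(-75)/364914 + t/E(-476) = -75/364914 + (-157315*I*√37/25456)/(78 - 476) = -75*1/364914 - 157315*I*√37/25456/(-398) = -25/121638 - 157315*I*√37/25456*(-1/398) = -25/121638 + 157315*I*√37/10131488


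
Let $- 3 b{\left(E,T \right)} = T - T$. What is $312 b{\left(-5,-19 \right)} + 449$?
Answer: $449$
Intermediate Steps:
$b{\left(E,T \right)} = 0$ ($b{\left(E,T \right)} = - \frac{T - T}{3} = \left(- \frac{1}{3}\right) 0 = 0$)
$312 b{\left(-5,-19 \right)} + 449 = 312 \cdot 0 + 449 = 0 + 449 = 449$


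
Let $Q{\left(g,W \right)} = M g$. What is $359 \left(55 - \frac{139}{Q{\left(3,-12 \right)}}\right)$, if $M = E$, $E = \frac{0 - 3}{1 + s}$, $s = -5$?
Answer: $- \frac{21899}{9} \approx -2433.2$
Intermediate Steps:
$E = \frac{3}{4}$ ($E = \frac{0 - 3}{1 - 5} = - \frac{3}{-4} = \left(-3\right) \left(- \frac{1}{4}\right) = \frac{3}{4} \approx 0.75$)
$M = \frac{3}{4} \approx 0.75$
$Q{\left(g,W \right)} = \frac{3 g}{4}$
$359 \left(55 - \frac{139}{Q{\left(3,-12 \right)}}\right) = 359 \left(55 - \frac{139}{\frac{3}{4} \cdot 3}\right) = 359 \left(55 - \frac{139}{\frac{9}{4}}\right) = 359 \left(55 - \frac{556}{9}\right) = 359 \left(- \frac{61}{9}\right) = - \frac{21899}{9}$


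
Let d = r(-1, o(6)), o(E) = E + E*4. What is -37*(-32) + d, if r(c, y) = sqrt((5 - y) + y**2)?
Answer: 1184 + 5*sqrt(35) ≈ 1213.6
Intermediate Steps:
o(E) = 5*E (o(E) = E + 4*E = 5*E)
r(c, y) = sqrt(5 + y**2 - y)
d = 5*sqrt(35) (d = sqrt(5 + (5*6)**2 - 5*6) = sqrt(5 + 30**2 - 1*30) = sqrt(5 + 900 - 30) = sqrt(875) = 5*sqrt(35) ≈ 29.580)
-37*(-32) + d = -37*(-32) + 5*sqrt(35) = 1184 + 5*sqrt(35)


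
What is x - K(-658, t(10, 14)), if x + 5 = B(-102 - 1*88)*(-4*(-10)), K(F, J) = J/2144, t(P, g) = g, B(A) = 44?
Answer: 1881353/1072 ≈ 1755.0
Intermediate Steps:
K(F, J) = J/2144 (K(F, J) = J*(1/2144) = J/2144)
x = 1755 (x = -5 + 44*(-4*(-10)) = -5 + 44*40 = -5 + 1760 = 1755)
x - K(-658, t(10, 14)) = 1755 - 14/2144 = 1755 - 1*7/1072 = 1755 - 7/1072 = 1881353/1072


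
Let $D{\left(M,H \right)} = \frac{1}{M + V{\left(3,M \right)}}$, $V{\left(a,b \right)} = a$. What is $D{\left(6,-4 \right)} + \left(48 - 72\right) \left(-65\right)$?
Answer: $\frac{14041}{9} \approx 1560.1$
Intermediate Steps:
$D{\left(M,H \right)} = \frac{1}{3 + M}$ ($D{\left(M,H \right)} = \frac{1}{M + 3} = \frac{1}{3 + M}$)
$D{\left(6,-4 \right)} + \left(48 - 72\right) \left(-65\right) = \frac{1}{3 + 6} + \left(48 - 72\right) \left(-65\right) = \frac{1}{9} + \left(48 - 72\right) \left(-65\right) = \frac{1}{9} - -1560 = \frac{1}{9} + 1560 = \frac{14041}{9}$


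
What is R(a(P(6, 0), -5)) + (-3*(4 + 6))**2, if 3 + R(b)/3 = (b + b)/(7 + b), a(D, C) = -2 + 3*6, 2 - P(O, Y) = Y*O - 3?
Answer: 20589/23 ≈ 895.17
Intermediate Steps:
P(O, Y) = 5 - O*Y (P(O, Y) = 2 - (Y*O - 3) = 2 - (O*Y - 3) = 2 - (-3 + O*Y) = 2 + (3 - O*Y) = 5 - O*Y)
a(D, C) = 16 (a(D, C) = -2 + 18 = 16)
R(b) = -9 + 6*b/(7 + b) (R(b) = -9 + 3*((b + b)/(7 + b)) = -9 + 3*((2*b)/(7 + b)) = -9 + 3*(2*b/(7 + b)) = -9 + 6*b/(7 + b))
R(a(P(6, 0), -5)) + (-3*(4 + 6))**2 = 3*(-21 - 1*16)/(7 + 16) + (-3*(4 + 6))**2 = 3*(-21 - 16)/23 + (-3*10)**2 = 3*(1/23)*(-37) + (-30)**2 = -111/23 + 900 = 20589/23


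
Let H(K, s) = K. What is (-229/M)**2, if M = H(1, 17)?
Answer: 52441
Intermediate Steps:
M = 1
(-229/M)**2 = (-229/1)**2 = (-229*1)**2 = (-229)**2 = 52441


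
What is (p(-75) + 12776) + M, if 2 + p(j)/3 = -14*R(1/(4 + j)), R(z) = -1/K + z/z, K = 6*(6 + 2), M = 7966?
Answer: 165559/8 ≈ 20695.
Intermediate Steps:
K = 48 (K = 6*8 = 48)
R(z) = 47/48 (R(z) = -1/48 + z/z = -1*1/48 + 1 = -1/48 + 1 = 47/48)
p(j) = -377/8 (p(j) = -6 + 3*(-14*47/48) = -6 + 3*(-329/24) = -6 - 329/8 = -377/8)
(p(-75) + 12776) + M = (-377/8 + 12776) + 7966 = 101831/8 + 7966 = 165559/8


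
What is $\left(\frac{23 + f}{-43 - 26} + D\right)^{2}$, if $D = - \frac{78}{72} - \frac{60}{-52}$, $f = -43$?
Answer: $\frac{185761}{1430416} \approx 0.12986$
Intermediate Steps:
$D = \frac{11}{156}$ ($D = \left(-78\right) \frac{1}{72} - - \frac{15}{13} = - \frac{13}{12} + \frac{15}{13} = \frac{11}{156} \approx 0.070513$)
$\left(\frac{23 + f}{-43 - 26} + D\right)^{2} = \left(\frac{23 - 43}{-43 - 26} + \frac{11}{156}\right)^{2} = \left(- \frac{20}{-69} + \frac{11}{156}\right)^{2} = \left(\left(-20\right) \left(- \frac{1}{69}\right) + \frac{11}{156}\right)^{2} = \left(\frac{20}{69} + \frac{11}{156}\right)^{2} = \left(\frac{431}{1196}\right)^{2} = \frac{185761}{1430416}$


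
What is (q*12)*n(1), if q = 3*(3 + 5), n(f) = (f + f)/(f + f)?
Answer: 288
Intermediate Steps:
n(f) = 1 (n(f) = (2*f)/((2*f)) = (2*f)*(1/(2*f)) = 1)
q = 24 (q = 3*8 = 24)
(q*12)*n(1) = (24*12)*1 = 288*1 = 288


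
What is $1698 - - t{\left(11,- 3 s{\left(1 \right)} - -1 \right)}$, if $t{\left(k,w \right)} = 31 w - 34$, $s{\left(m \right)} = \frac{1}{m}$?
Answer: $1602$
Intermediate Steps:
$t{\left(k,w \right)} = -34 + 31 w$
$1698 - - t{\left(11,- 3 s{\left(1 \right)} - -1 \right)} = 1698 - - (-34 + 31 \left(- \frac{3}{1} - -1\right)) = 1698 - - (-34 + 31 \left(\left(-3\right) 1 + \left(-3 + 4\right)\right)) = 1698 - - (-34 + 31 \left(-3 + 1\right)) = 1698 - - (-34 + 31 \left(-2\right)) = 1698 - - (-34 - 62) = 1698 - \left(-1\right) \left(-96\right) = 1698 - 96 = 1602$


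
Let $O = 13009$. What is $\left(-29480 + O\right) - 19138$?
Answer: $-35609$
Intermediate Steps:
$\left(-29480 + O\right) - 19138 = \left(-29480 + 13009\right) - 19138 = -16471 - 19138 = -35609$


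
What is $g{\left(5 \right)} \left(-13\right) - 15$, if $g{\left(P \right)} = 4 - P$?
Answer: $-2$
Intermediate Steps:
$g{\left(5 \right)} \left(-13\right) - 15 = \left(4 - 5\right) \left(-13\right) - 15 = \left(-1\right) \left(-13\right) - 15 = 13 - 15 = -2$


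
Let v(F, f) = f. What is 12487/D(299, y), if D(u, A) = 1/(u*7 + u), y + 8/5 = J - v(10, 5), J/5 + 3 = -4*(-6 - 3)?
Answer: 29868904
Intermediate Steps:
J = 165 (J = -15 + 5*(-4*(-6 - 3)) = -15 + 5*(-4*(-9)) = -15 + 5*36 = -15 + 180 = 165)
y = 792/5 (y = -8/5 + (165 - 1*5) = -8/5 + (165 - 5) = -8/5 + 160 = 792/5 ≈ 158.40)
D(u, A) = 1/(8*u) (D(u, A) = 1/(7*u + u) = 1/(8*u))
12487/D(299, y) = 12487/(((1/8)/299)) = 12487/(((1/8)*(1/299))) = 12487/(1/2392) = 12487*2392 = 29868904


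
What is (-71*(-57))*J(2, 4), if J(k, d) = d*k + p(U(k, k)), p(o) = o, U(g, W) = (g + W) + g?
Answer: 56658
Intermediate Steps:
U(g, W) = W + 2*g (U(g, W) = (W + g) + g = W + 2*g)
J(k, d) = 3*k + d*k (J(k, d) = d*k + (k + 2*k) = d*k + 3*k = 3*k + d*k)
(-71*(-57))*J(2, 4) = (-71*(-57))*(2*(3 + 4)) = 4047*(2*7) = 4047*14 = 56658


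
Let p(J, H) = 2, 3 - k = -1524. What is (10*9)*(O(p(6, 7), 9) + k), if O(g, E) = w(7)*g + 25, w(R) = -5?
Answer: 138780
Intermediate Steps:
k = 1527 (k = 3 - 1*(-1524) = 3 + 1524 = 1527)
O(g, E) = 25 - 5*g (O(g, E) = -5*g + 25 = 25 - 5*g)
(10*9)*(O(p(6, 7), 9) + k) = (10*9)*((25 - 5*2) + 1527) = 90*((25 - 10) + 1527) = 90*(15 + 1527) = 90*1542 = 138780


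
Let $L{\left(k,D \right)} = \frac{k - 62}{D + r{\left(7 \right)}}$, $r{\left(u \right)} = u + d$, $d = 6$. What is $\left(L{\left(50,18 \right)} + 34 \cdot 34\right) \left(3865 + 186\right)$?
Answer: $\frac{145123024}{31} \approx 4.6814 \cdot 10^{6}$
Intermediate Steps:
$r{\left(u \right)} = 6 + u$ ($r{\left(u \right)} = u + 6 = 6 + u$)
$L{\left(k,D \right)} = \frac{-62 + k}{13 + D}$ ($L{\left(k,D \right)} = \frac{k - 62}{D + \left(6 + 7\right)} = \frac{-62 + k}{D + 13} = \frac{-62 + k}{13 + D}$)
$\left(L{\left(50,18 \right)} + 34 \cdot 34\right) \left(3865 + 186\right) = \left(\frac{-62 + 50}{13 + 18} + 34 \cdot 34\right) \left(3865 + 186\right) = \left(\frac{1}{31} \left(-12\right) + 1156\right) 4051 = \left(- \frac{12}{31} + 1156\right) 4051 = \frac{35824}{31} \cdot 4051 = \frac{145123024}{31}$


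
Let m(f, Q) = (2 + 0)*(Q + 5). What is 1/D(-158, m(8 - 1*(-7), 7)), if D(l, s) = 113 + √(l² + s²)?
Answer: -113/12771 + 2*√6385/12771 ≈ 0.0036655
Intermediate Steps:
m(f, Q) = 10 + 2*Q (m(f, Q) = 2*(5 + Q) = 10 + 2*Q)
1/D(-158, m(8 - 1*(-7), 7)) = 1/(113 + √((-158)² + (10 + 2*7)²)) = 1/(113 + √(24964 + (10 + 14)²)) = 1/(113 + √(24964 + 24²)) = 1/(113 + √(24964 + 576)) = 1/(113 + √25540) = 1/(113 + 2*√6385)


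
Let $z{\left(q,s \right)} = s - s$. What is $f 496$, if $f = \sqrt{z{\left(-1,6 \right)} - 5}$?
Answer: $496 i \sqrt{5} \approx 1109.1 i$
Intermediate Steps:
$z{\left(q,s \right)} = 0$
$f = i \sqrt{5}$ ($f = \sqrt{0 - 5} = \sqrt{-5} = i \sqrt{5} \approx 2.2361 i$)
$f 496 = i \sqrt{5} \cdot 496 = 496 i \sqrt{5}$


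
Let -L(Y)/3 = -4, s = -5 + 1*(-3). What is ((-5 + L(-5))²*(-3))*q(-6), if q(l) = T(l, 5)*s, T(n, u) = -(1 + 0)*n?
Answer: 7056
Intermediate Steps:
T(n, u) = -n
s = -8 (s = -5 - 3 = -8)
L(Y) = 12 (L(Y) = -3*(-4) = 12)
q(l) = 8*l (q(l) = -l*(-8) = 8*l)
((-5 + L(-5))²*(-3))*q(-6) = ((-5 + 12)²*(-3))*(8*(-6)) = (7²*(-3))*(-48) = (49*(-3))*(-48) = -147*(-48) = 7056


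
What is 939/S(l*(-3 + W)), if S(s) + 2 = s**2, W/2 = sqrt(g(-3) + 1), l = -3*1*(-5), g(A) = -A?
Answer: 939/223 ≈ 4.2108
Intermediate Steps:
l = 15 (l = -3*(-5) = 15)
W = 4 (W = 2*sqrt(-1*(-3) + 1) = 2*sqrt(3 + 1) = 2*sqrt(4) = 2*2 = 4)
S(s) = -2 + s**2
939/S(l*(-3 + W)) = 939/(-2 + (15*(-3 + 4))**2) = 939/(-2 + (15*1)**2) = 939/(-2 + 15**2) = 939/(-2 + 225) = 939/223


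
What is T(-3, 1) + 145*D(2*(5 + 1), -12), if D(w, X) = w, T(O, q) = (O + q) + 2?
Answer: 1740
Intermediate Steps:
T(O, q) = 2 + O + q
T(-3, 1) + 145*D(2*(5 + 1), -12) = (2 - 3 + 1) + 145*(2*(5 + 1)) = 0 + 145*(2*6) = 0 + 145*12 = 0 + 1740 = 1740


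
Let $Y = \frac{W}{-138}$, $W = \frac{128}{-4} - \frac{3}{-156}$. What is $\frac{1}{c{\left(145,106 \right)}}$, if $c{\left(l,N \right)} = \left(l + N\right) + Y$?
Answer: $\frac{7176}{1802839} \approx 0.0039804$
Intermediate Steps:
$W = - \frac{1663}{52}$ ($W = 128 \left(- \frac{1}{4}\right) - - \frac{1}{52} = -32 + \frac{1}{52} = - \frac{1663}{52} \approx -31.981$)
$Y = \frac{1663}{7176}$ ($Y = - \frac{1663}{52 \left(-138\right)} = \left(- \frac{1663}{52}\right) \left(- \frac{1}{138}\right) = \frac{1663}{7176} \approx 0.23174$)
$c{\left(l,N \right)} = \frac{1663}{7176} + N + l$ ($c{\left(l,N \right)} = \left(l + N\right) + \frac{1663}{7176} = \left(N + l\right) + \frac{1663}{7176} = \frac{1663}{7176} + N + l$)
$\frac{1}{c{\left(145,106 \right)}} = \frac{1}{\frac{1663}{7176} + 106 + 145} = \frac{1}{\frac{1802839}{7176}} = \frac{7176}{1802839}$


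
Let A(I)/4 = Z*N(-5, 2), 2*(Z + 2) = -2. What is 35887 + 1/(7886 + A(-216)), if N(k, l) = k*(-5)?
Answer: 272238783/7586 ≈ 35887.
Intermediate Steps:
N(k, l) = -5*k
Z = -3 (Z = -2 + (1/2)*(-2) = -2 - 1 = -3)
A(I) = -300 (A(I) = 4*(-(-15)*(-5)) = 4*(-3*25) = 4*(-75) = -300)
35887 + 1/(7886 + A(-216)) = 35887 + 1/(7886 - 300) = 35887 + 1/7586 = 272238783/7586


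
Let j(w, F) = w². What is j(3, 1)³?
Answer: 729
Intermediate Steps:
j(3, 1)³ = (3²)³ = 9³ = 729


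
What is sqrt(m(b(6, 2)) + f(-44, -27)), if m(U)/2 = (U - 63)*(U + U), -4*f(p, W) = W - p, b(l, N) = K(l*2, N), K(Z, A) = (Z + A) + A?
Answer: I*sqrt(12049)/2 ≈ 54.884*I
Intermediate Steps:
K(Z, A) = Z + 2*A (K(Z, A) = (A + Z) + A = Z + 2*A)
b(l, N) = 2*N + 2*l (b(l, N) = l*2 + 2*N = 2*l + 2*N = 2*N + 2*l)
f(p, W) = -W/4 + p/4 (f(p, W) = -(W - p)/4 = -W/4 + p/4)
m(U) = 4*U*(-63 + U) (m(U) = 2*((U - 63)*(U + U)) = 2*((-63 + U)*(2*U)) = 2*(2*U*(-63 + U)) = 4*U*(-63 + U))
sqrt(m(b(6, 2)) + f(-44, -27)) = sqrt(4*(2*2 + 2*6)*(-63 + (2*2 + 2*6)) + (-1/4*(-27) + (1/4)*(-44))) = sqrt(4*(4 + 12)*(-63 + (4 + 12)) + (27/4 - 11)) = sqrt(4*16*(-63 + 16) - 17/4) = sqrt(4*16*(-47) - 17/4) = sqrt(-3008 - 17/4) = sqrt(-12049/4) = I*sqrt(12049)/2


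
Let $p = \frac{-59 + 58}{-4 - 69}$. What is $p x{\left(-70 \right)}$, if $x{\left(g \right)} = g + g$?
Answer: $- \frac{140}{73} \approx -1.9178$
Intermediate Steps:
$x{\left(g \right)} = 2 g$
$p = \frac{1}{73}$ ($p = - \frac{1}{-73} = \left(-1\right) \left(- \frac{1}{73}\right) = \frac{1}{73} \approx 0.013699$)
$p x{\left(-70 \right)} = \frac{2 \left(-70\right)}{73} = \frac{1}{73} \left(-140\right) = - \frac{140}{73}$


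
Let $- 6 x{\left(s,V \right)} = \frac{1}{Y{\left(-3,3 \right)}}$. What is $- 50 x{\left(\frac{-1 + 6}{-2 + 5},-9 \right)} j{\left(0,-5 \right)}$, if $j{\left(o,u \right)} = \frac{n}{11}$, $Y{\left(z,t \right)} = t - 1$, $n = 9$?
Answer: $\frac{75}{22} \approx 3.4091$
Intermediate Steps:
$Y{\left(z,t \right)} = -1 + t$
$j{\left(o,u \right)} = \frac{9}{11}$
$x{\left(s,V \right)} = - \frac{1}{12}$ ($x{\left(s,V \right)} = - \frac{1}{6 \left(-1 + 3\right)} = - \frac{1}{6 \cdot 2} = \left(- \frac{1}{6}\right) \frac{1}{2} = - \frac{1}{12}$)
$- 50 x{\left(\frac{-1 + 6}{-2 + 5},-9 \right)} j{\left(0,-5 \right)} = \left(-50\right) \left(- \frac{1}{12}\right) \frac{9}{11} = \frac{25}{6} \cdot \frac{9}{11} = \frac{75}{22}$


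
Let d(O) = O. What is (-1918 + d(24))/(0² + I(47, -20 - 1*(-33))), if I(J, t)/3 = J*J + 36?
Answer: -1894/6735 ≈ -0.28122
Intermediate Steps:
I(J, t) = 108 + 3*J² (I(J, t) = 3*(J*J + 36) = 3*(J² + 36) = 3*(36 + J²) = 108 + 3*J²)
(-1918 + d(24))/(0² + I(47, -20 - 1*(-33))) = (-1918 + 24)/(0² + (108 + 3*47²)) = -1894/(0 + (108 + 3*2209)) = -1894/(0 + (108 + 6627)) = -1894/(0 + 6735) = -1894/6735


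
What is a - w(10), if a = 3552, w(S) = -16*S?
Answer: 3712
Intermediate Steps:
a - w(10) = 3552 - (-16)*10 = 3552 - 1*(-160) = 3552 + 160 = 3712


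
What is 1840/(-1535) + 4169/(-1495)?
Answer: -1830043/458965 ≈ -3.9873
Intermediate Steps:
1840/(-1535) + 4169/(-1495) = 1840*(-1/1535) + 4169*(-1/1495) = -368/307 - 4169/1495 = -1830043/458965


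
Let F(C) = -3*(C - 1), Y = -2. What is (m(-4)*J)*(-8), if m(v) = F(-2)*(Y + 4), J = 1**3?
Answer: -144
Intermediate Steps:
F(C) = 3 - 3*C (F(C) = -3*(-1 + C) = 3 - 3*C)
J = 1
m(v) = 18 (m(v) = (3 - 3*(-2))*(-2 + 4) = (3 + 6)*2 = 9*2 = 18)
(m(-4)*J)*(-8) = (18*1)*(-8) = 18*(-8) = -144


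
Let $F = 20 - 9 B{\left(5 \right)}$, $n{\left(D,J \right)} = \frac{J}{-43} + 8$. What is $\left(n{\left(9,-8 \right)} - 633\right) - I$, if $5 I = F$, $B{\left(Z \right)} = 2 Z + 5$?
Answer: $- \frac{25878}{43} \approx -601.81$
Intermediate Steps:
$B{\left(Z \right)} = 5 + 2 Z$
$n{\left(D,J \right)} = 8 - \frac{J}{43}$ ($n{\left(D,J \right)} = - \frac{J}{43} + 8 = 8 - \frac{J}{43}$)
$F = -115$ ($F = 20 - 9 \left(5 + 2 \cdot 5\right) = 20 - 9 \left(5 + 10\right) = 20 - 135 = -115$)
$I = -23$ ($I = \frac{1}{5} \left(-115\right) = -23$)
$\left(n{\left(9,-8 \right)} - 633\right) - I = \left(\left(8 - - \frac{8}{43}\right) - 633\right) - -23 = \left(\left(8 + \frac{8}{43}\right) - 633\right) + 23 = \left(\frac{352}{43} - 633\right) + 23 = - \frac{26867}{43} + 23 = - \frac{25878}{43}$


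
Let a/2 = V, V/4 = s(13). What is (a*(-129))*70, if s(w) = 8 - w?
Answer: 361200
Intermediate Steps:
V = -20 (V = 4*(8 - 1*13) = 4*(8 - 13) = 4*(-5) = -20)
a = -40 (a = 2*(-20) = -40)
(a*(-129))*70 = -40*(-129)*70 = 5160*70 = 361200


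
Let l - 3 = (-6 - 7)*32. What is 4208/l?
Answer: -4208/413 ≈ -10.189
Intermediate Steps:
l = -413 (l = 3 + (-6 - 7)*32 = 3 - 13*32 = 3 - 416 = -413)
4208/l = 4208/(-413) = 4208*(-1/413) = -4208/413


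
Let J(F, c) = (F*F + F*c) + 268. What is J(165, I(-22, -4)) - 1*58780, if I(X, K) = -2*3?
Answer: -32277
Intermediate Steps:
I(X, K) = -6
J(F, c) = 268 + F**2 + F*c (J(F, c) = (F**2 + F*c) + 268 = 268 + F**2 + F*c)
J(165, I(-22, -4)) - 1*58780 = (268 + 165**2 + 165*(-6)) - 1*58780 = (268 + 27225 - 990) - 58780 = 26503 - 58780 = -32277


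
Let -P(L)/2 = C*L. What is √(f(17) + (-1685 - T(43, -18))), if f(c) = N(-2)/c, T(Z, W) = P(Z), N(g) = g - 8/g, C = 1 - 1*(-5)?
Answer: I*√337807/17 ≈ 34.189*I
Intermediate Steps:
C = 6 (C = 1 + 5 = 6)
P(L) = -12*L
T(Z, W) = -12*Z
f(c) = 2/c (f(c) = (-2 - 8/(-2))/c = (-2 - 8*(-½))/c = (-2 + 4)/c = 2/c)
√(f(17) + (-1685 - T(43, -18))) = √(2/17 + (-1685 - (-12)*43)) = √(2*(1/17) + (-1685 - 1*(-516))) = √(2/17 + (-1685 + 516)) = √(2/17 - 1169) = √(-19871/17) = I*√337807/17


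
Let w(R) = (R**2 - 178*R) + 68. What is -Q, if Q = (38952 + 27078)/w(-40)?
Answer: -33015/4394 ≈ -7.5137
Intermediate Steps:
w(R) = 68 + R**2 - 178*R
Q = 33015/4394 (Q = (38952 + 27078)/(68 + (-40)**2 - 178*(-40)) = 66030/(68 + 1600 + 7120) = 66030/8788 = 66030*(1/8788) = 33015/4394 ≈ 7.5137)
-Q = -1*33015/4394 = -33015/4394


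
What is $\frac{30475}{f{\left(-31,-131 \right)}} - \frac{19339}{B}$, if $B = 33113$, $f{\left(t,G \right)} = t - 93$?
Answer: $- \frac{1011516711}{4106012} \approx -246.35$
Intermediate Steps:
$f{\left(t,G \right)} = -93 + t$ ($f{\left(t,G \right)} = t - 93 = -93 + t$)
$\frac{30475}{f{\left(-31,-131 \right)}} - \frac{19339}{B} = \frac{30475}{-93 - 31} - \frac{19339}{33113} = \frac{30475}{-124} - \frac{19339}{33113} = 30475 \left(- \frac{1}{124}\right) - \frac{19339}{33113} = - \frac{30475}{124} - \frac{19339}{33113} = - \frac{1011516711}{4106012}$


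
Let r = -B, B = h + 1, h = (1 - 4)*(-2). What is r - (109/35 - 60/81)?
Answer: -8858/945 ≈ -9.3736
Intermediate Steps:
h = 6 (h = -3*(-2) = 6)
B = 7 (B = 6 + 1 = 7)
r = -7 (r = -1*7 = -7)
r - (109/35 - 60/81) = -7 - (109/35 - 60/81) = -7 - (109*(1/35) - 60*1/81) = -7 - (109/35 - 20/27) = -7 - 1*2243/945 = -7 - 2243/945 = -8858/945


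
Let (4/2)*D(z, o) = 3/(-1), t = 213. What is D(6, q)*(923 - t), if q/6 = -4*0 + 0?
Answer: -1065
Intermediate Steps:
q = 0 (q = 6*(-4*0 + 0) = 6*(0 + 0) = 6*0 = 0)
D(z, o) = -3/2 (D(z, o) = (3/(-1))/2 = (3*(-1))/2 = (1/2)*(-3) = -3/2)
D(6, q)*(923 - t) = -3*(923 - 1*213)/2 = -3*(923 - 213)/2 = -3/2*710 = -1065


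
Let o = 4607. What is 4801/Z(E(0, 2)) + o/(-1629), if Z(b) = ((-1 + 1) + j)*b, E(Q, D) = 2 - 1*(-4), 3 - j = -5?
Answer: 2533231/26064 ≈ 97.193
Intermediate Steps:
j = 8 (j = 3 - 1*(-5) = 3 + 5 = 8)
E(Q, D) = 6 (E(Q, D) = 2 + 4 = 6)
Z(b) = 8*b (Z(b) = ((-1 + 1) + 8)*b = (0 + 8)*b = 8*b)
4801/Z(E(0, 2)) + o/(-1629) = 4801/((8*6)) + 4607/(-1629) = 4801/48 + 4607*(-1/1629) = 4801*(1/48) - 4607/1629 = 4801/48 - 4607/1629 = 2533231/26064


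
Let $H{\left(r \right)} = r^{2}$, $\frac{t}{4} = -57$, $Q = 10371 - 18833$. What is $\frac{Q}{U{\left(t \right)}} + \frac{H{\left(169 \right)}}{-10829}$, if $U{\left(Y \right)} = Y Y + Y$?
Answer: $- \frac{60378389}{21556374} \approx -2.801$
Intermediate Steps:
$Q = -8462$ ($Q = 10371 - 18833 = -8462$)
$t = -228$ ($t = 4 \left(-57\right) = -228$)
$U{\left(Y \right)} = Y + Y^{2}$ ($U{\left(Y \right)} = Y^{2} + Y = Y + Y^{2}$)
$\frac{Q}{U{\left(t \right)}} + \frac{H{\left(169 \right)}}{-10829} = - \frac{8462}{\left(-228\right) \left(1 - 228\right)} + \frac{169^{2}}{-10829} = - \frac{8462}{\left(-228\right) \left(-227\right)} + 28561 \left(- \frac{1}{10829}\right) = - \frac{8462}{51756} - \frac{2197}{833} = \left(-8462\right) \frac{1}{51756} - \frac{2197}{833} = - \frac{4231}{25878} - \frac{2197}{833} = - \frac{60378389}{21556374}$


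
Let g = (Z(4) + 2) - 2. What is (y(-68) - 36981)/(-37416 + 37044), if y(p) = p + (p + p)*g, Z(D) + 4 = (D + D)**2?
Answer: 45209/372 ≈ 121.53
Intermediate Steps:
Z(D) = -4 + 4*D**2 (Z(D) = -4 + (D + D)**2 = -4 + (2*D)**2 = -4 + 4*D**2)
g = 60 (g = ((-4 + 4*4**2) + 2) - 2 = ((-4 + 4*16) + 2) - 2 = ((-4 + 64) + 2) - 2 = (60 + 2) - 2 = 62 - 2 = 60)
y(p) = 121*p (y(p) = p + (p + p)*60 = p + (2*p)*60 = p + 120*p = 121*p)
(y(-68) - 36981)/(-37416 + 37044) = (121*(-68) - 36981)/(-37416 + 37044) = (-8228 - 36981)/(-372) = -45209*(-1/372) = 45209/372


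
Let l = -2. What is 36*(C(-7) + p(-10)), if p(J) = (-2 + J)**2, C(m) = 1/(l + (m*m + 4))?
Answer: 88140/17 ≈ 5184.7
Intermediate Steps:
C(m) = 1/(2 + m**2) (C(m) = 1/(-2 + (m*m + 4)) = 1/(-2 + (m**2 + 4)) = 1/(-2 + (4 + m**2)) = 1/(2 + m**2))
36*(C(-7) + p(-10)) = 36*(1/(2 + (-7)**2) + (-2 - 10)**2) = 36*(1/(2 + 49) + (-12)**2) = 36*(1/51 + 144) = 36*(7345/51) = 88140/17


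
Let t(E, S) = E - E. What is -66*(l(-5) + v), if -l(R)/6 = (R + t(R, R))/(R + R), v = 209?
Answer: -13596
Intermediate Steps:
t(E, S) = 0
l(R) = -3 (l(R) = -6*(R + 0)/(R + R) = -6*R/(2*R) = -6*R*1/(2*R) = -6*½ = -3)
-66*(l(-5) + v) = -66*(-3 + 209) = -66*206 = -13596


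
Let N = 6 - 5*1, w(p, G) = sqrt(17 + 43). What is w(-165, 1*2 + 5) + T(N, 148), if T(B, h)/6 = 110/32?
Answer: 165/8 + 2*sqrt(15) ≈ 28.371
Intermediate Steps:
w(p, G) = 2*sqrt(15) (w(p, G) = sqrt(60) = 2*sqrt(15))
N = 1 (N = 6 - 5 = 1)
T(B, h) = 165/8 (T(B, h) = 6*(110/32) = 6*(110*(1/32)) = 6*(55/16) = 165/8)
w(-165, 1*2 + 5) + T(N, 148) = 2*sqrt(15) + 165/8 = 165/8 + 2*sqrt(15)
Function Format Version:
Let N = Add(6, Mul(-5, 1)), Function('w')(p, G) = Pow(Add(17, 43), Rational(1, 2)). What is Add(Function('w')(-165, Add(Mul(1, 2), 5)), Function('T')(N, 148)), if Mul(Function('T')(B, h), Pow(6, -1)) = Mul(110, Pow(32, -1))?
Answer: Add(Rational(165, 8), Mul(2, Pow(15, Rational(1, 2)))) ≈ 28.371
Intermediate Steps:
Function('w')(p, G) = Mul(2, Pow(15, Rational(1, 2))) (Function('w')(p, G) = Pow(60, Rational(1, 2)) = Mul(2, Pow(15, Rational(1, 2))))
N = 1 (N = Add(6, -5) = 1)
Function('T')(B, h) = Rational(165, 8) (Function('T')(B, h) = Mul(6, Mul(110, Pow(32, -1))) = Mul(6, Mul(110, Rational(1, 32))) = Mul(6, Rational(55, 16)) = Rational(165, 8))
Add(Function('w')(-165, Add(Mul(1, 2), 5)), Function('T')(N, 148)) = Add(Mul(2, Pow(15, Rational(1, 2))), Rational(165, 8)) = Add(Rational(165, 8), Mul(2, Pow(15, Rational(1, 2))))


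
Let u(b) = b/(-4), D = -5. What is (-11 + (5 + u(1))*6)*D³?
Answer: -4375/2 ≈ -2187.5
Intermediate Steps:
u(b) = -b/4 (u(b) = b*(-¼) = -b/4)
(-11 + (5 + u(1))*6)*D³ = (-11 + (5 - ¼*1)*6)*(-5)³ = (-11 + (5 - ¼)*6)*(-125) = (-11 + (19/4)*6)*(-125) = (-11 + 57/2)*(-125) = (35/2)*(-125) = -4375/2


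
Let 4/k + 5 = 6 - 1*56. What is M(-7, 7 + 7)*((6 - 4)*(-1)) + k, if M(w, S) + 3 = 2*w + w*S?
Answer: 12646/55 ≈ 229.93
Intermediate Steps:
k = -4/55 (k = 4/(-5 + (6 - 1*56)) = 4/(-5 + (6 - 56)) = 4/(-5 - 50) = 4/(-55) = 4*(-1/55) = -4/55 ≈ -0.072727)
M(w, S) = -3 + 2*w + S*w (M(w, S) = -3 + (2*w + w*S) = -3 + (2*w + S*w) = -3 + 2*w + S*w)
M(-7, 7 + 7)*((6 - 4)*(-1)) + k = (-3 + 2*(-7) + (7 + 7)*(-7))*((6 - 4)*(-1)) - 4/55 = (-3 - 14 + 14*(-7))*(2*(-1)) - 4/55 = (-3 - 14 - 98)*(-2) - 4/55 = -115*(-2) - 4/55 = 230 - 4/55 = 12646/55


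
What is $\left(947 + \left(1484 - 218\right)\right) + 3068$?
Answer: $5281$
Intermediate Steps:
$\left(947 + \left(1484 - 218\right)\right) + 3068 = \left(947 + 1266\right) + 3068 = 2213 + 3068 = 5281$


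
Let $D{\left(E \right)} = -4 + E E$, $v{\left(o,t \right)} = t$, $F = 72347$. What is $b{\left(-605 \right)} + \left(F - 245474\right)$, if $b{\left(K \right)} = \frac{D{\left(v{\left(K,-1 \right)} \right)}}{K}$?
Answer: $- \frac{104741832}{605} \approx -1.7313 \cdot 10^{5}$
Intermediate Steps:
$D{\left(E \right)} = -4 + E^{2}$
$b{\left(K \right)} = - \frac{3}{K}$ ($b{\left(K \right)} = \frac{-4 + \left(-1\right)^{2}}{K} = \frac{-4 + 1}{K} = - \frac{3}{K}$)
$b{\left(-605 \right)} + \left(F - 245474\right) = - \frac{3}{-605} + \left(72347 - 245474\right) = \left(-3\right) \left(- \frac{1}{605}\right) - 173127 = \frac{3}{605} - 173127 = - \frac{104741832}{605}$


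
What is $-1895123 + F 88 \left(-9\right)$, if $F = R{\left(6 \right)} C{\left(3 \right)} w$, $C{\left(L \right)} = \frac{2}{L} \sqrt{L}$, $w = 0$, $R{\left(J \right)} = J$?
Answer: $-1895123$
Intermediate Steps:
$C{\left(L \right)} = \frac{2}{\sqrt{L}}$
$F = 0$ ($F = 6 \frac{2}{\sqrt{3}} \cdot 0 = 6 \cdot 2 \frac{\sqrt{3}}{3} \cdot 0 = 6 \frac{2 \sqrt{3}}{3} \cdot 0 = 4 \sqrt{3} \cdot 0 = 0$)
$-1895123 + F 88 \left(-9\right) = -1895123 + 0 \cdot 88 \left(-9\right) = -1895123 + 0 \left(-9\right) = -1895123 + 0 = -1895123$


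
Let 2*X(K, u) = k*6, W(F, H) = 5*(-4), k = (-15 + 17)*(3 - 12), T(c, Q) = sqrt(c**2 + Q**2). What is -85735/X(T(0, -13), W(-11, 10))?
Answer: 85735/54 ≈ 1587.7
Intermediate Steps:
T(c, Q) = sqrt(Q**2 + c**2)
k = -18 (k = 2*(-9) = -18)
W(F, H) = -20
X(K, u) = -54 (X(K, u) = (-18*6)/2 = (1/2)*(-108) = -54)
-85735/X(T(0, -13), W(-11, 10)) = -85735/(-54) = -85735*(-1/54) = 85735/54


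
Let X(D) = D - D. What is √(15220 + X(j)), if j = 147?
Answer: 2*√3805 ≈ 123.37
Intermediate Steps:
X(D) = 0
√(15220 + X(j)) = √(15220 + 0) = √15220 = 2*√3805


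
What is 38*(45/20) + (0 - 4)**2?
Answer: 203/2 ≈ 101.50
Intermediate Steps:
38*(45/20) + (0 - 4)**2 = 38*(45*(1/20)) + (-4)**2 = 38*(9/4) + 16 = 171/2 + 16 = 203/2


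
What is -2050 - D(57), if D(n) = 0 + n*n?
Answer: -5299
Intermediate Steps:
D(n) = n² (D(n) = 0 + n² = n²)
-2050 - D(57) = -2050 - 1*57² = -2050 - 1*3249 = -2050 - 3249 = -5299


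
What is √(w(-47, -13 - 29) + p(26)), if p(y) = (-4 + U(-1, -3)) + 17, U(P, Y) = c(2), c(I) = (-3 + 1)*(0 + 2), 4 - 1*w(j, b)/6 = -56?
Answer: 3*√41 ≈ 19.209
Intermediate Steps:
w(j, b) = 360 (w(j, b) = 24 - 6*(-56) = 24 + 336 = 360)
c(I) = -4 (c(I) = -2*2 = -4)
U(P, Y) = -4
p(y) = 9 (p(y) = (-4 - 4) + 17 = -8 + 17 = 9)
√(w(-47, -13 - 29) + p(26)) = √(360 + 9) = √369 = 3*√41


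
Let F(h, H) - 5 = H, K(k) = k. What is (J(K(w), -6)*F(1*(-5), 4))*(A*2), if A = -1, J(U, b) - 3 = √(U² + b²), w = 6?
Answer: -54 - 108*√2 ≈ -206.74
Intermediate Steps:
J(U, b) = 3 + √(U² + b²)
F(h, H) = 5 + H
(J(K(w), -6)*F(1*(-5), 4))*(A*2) = ((3 + √(6² + (-6)²))*(5 + 4))*(-1*2) = ((3 + √(36 + 36))*9)*(-2) = ((3 + √72)*9)*(-2) = ((3 + 6*√2)*9)*(-2) = (27 + 54*√2)*(-2) = -54 - 108*√2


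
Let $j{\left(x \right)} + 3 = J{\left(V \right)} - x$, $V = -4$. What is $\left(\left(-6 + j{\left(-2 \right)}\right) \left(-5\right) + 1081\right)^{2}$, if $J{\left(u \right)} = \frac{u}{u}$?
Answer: $1234321$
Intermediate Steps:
$J{\left(u \right)} = 1$
$j{\left(x \right)} = -2 - x$ ($j{\left(x \right)} = -3 - \left(-1 + x\right) = -2 - x$)
$\left(\left(-6 + j{\left(-2 \right)}\right) \left(-5\right) + 1081\right)^{2} = \left(\left(-6 - 0\right) \left(-5\right) + 1081\right)^{2} = \left(\left(-6 + \left(-2 + 2\right)\right) \left(-5\right) + 1081\right)^{2} = \left(\left(-6 + 0\right) \left(-5\right) + 1081\right)^{2} = \left(\left(-6\right) \left(-5\right) + 1081\right)^{2} = \left(30 + 1081\right)^{2} = 1111^{2} = 1234321$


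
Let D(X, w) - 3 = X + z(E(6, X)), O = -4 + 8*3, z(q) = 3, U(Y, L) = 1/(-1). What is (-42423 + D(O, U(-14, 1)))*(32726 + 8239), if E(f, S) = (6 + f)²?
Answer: -1736793105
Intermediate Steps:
U(Y, L) = -1
O = 20 (O = -4 + 24 = 20)
D(X, w) = 6 + X (D(X, w) = 3 + (X + 3) = 3 + (3 + X) = 6 + X)
(-42423 + D(O, U(-14, 1)))*(32726 + 8239) = (-42423 + (6 + 20))*(32726 + 8239) = (-42423 + 26)*40965 = -42397*40965 = -1736793105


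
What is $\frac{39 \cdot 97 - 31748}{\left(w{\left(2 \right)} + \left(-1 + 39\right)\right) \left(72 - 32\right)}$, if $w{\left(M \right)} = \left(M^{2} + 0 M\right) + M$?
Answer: $- \frac{5593}{352} \approx -15.889$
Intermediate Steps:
$w{\left(M \right)} = M + M^{2}$ ($w{\left(M \right)} = \left(M^{2} + 0\right) + M = M^{2} + M = M + M^{2}$)
$\frac{39 \cdot 97 - 31748}{\left(w{\left(2 \right)} + \left(-1 + 39\right)\right) \left(72 - 32\right)} = \frac{39 \cdot 97 - 31748}{\left(2 \left(1 + 2\right) + \left(-1 + 39\right)\right) \left(72 - 32\right)} = \frac{3783 - 31748}{\left(2 \cdot 3 + 38\right) 40} = - \frac{27965}{\left(6 + 38\right) 40} = - \frac{27965}{44 \cdot 40} = - \frac{27965}{1760} = \left(-27965\right) \frac{1}{1760} = - \frac{5593}{352}$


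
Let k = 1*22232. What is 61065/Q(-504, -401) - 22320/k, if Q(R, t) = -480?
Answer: -11402589/88928 ≈ -128.22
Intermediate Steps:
k = 22232
61065/Q(-504, -401) - 22320/k = 61065/(-480) - 22320/22232 = 61065*(-1/480) - 22320*1/22232 = -4071/32 - 2790/2779 = -11402589/88928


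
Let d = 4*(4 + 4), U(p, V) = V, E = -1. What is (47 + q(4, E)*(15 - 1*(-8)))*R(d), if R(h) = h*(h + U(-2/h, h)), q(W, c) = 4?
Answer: 284672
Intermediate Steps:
d = 32 (d = 4*8 = 32)
R(h) = 2*h**2 (R(h) = h*(h + h) = h*(2*h) = 2*h**2)
(47 + q(4, E)*(15 - 1*(-8)))*R(d) = (47 + 4*(15 - 1*(-8)))*(2*32**2) = (47 + 4*(15 + 8))*(2*1024) = (47 + 4*23)*2048 = (47 + 92)*2048 = 139*2048 = 284672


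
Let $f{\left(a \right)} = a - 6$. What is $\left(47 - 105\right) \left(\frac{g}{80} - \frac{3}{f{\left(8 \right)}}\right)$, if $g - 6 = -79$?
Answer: $\frac{5597}{40} \approx 139.93$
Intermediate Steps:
$g = -73$ ($g = 6 - 79 = -73$)
$f{\left(a \right)} = -6 + a$ ($f{\left(a \right)} = a - 6 = -6 + a$)
$\left(47 - 105\right) \left(\frac{g}{80} - \frac{3}{f{\left(8 \right)}}\right) = \left(47 - 105\right) \left(- \frac{73}{80} - \frac{3}{-6 + 8}\right) = - 58 \left(\left(-73\right) \frac{1}{80} - \frac{3}{2}\right) = - 58 \left(- \frac{73}{80} - \frac{3}{2}\right) = \left(-58\right) \left(- \frac{193}{80}\right) = \frac{5597}{40}$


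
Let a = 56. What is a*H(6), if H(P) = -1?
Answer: -56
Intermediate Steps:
a*H(6) = 56*(-1) = -56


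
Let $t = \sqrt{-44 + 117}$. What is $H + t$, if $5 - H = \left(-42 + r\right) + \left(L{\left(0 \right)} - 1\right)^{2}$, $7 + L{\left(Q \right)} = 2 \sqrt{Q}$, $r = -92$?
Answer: $75 + \sqrt{73} \approx 83.544$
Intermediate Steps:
$L{\left(Q \right)} = -7 + 2 \sqrt{Q}$
$t = \sqrt{73} \approx 8.544$
$H = 75$ ($H = 5 - \left(\left(-42 - 92\right) + \left(\left(-7 + 2 \sqrt{0}\right) - 1\right)^{2}\right) = 5 - \left(-134 + \left(\left(-7 + 2 \cdot 0\right) - 1\right)^{2}\right) = 5 - \left(-134 + \left(\left(-7 + 0\right) - 1\right)^{2}\right) = 5 - \left(-134 + \left(-7 - 1\right)^{2}\right) = 5 - \left(-134 + \left(-8\right)^{2}\right) = 5 - \left(-134 + 64\right) = 5 - -70 = 5 + 70 = 75$)
$H + t = 75 + \sqrt{73}$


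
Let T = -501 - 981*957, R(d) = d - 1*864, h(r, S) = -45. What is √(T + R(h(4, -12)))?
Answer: I*√940227 ≈ 969.65*I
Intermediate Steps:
R(d) = -864 + d (R(d) = d - 864 = -864 + d)
T = -939318 (T = -501 - 938817 = -939318)
√(T + R(h(4, -12))) = √(-939318 + (-864 - 45)) = √(-939318 - 909) = √(-940227) = I*√940227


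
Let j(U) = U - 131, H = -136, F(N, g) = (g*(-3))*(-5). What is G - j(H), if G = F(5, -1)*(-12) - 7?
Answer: 440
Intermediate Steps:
F(N, g) = 15*g (F(N, g) = -3*g*(-5) = 15*g)
j(U) = -131 + U
G = 173 (G = (15*(-1))*(-12) - 7 = -15*(-12) - 7 = 180 - 7 = 173)
G - j(H) = 173 - (-131 - 136) = 173 - 1*(-267) = 173 + 267 = 440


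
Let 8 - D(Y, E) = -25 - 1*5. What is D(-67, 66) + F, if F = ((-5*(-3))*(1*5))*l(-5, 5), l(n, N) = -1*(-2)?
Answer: 188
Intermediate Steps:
l(n, N) = 2
D(Y, E) = 38 (D(Y, E) = 8 - (-25 - 1*5) = 8 - (-25 - 5) = 8 - 1*(-30) = 8 + 30 = 38)
F = 150 (F = ((-5*(-3))*(1*5))*2 = (15*5)*2 = 75*2 = 150)
D(-67, 66) + F = 38 + 150 = 188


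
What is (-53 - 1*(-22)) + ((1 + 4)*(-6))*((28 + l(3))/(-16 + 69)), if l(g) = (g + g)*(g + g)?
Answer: -3563/53 ≈ -67.226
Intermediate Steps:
l(g) = 4*g² (l(g) = (2*g)*(2*g) = 4*g²)
(-53 - 1*(-22)) + ((1 + 4)*(-6))*((28 + l(3))/(-16 + 69)) = (-53 - 1*(-22)) + ((1 + 4)*(-6))*((28 + 4*3²)/(-16 + 69)) = (-53 + 22) + (5*(-6))*((28 + 4*9)/53) = -31 - 30*(28 + 36)/53 = -31 - 1920/53 = -3563/53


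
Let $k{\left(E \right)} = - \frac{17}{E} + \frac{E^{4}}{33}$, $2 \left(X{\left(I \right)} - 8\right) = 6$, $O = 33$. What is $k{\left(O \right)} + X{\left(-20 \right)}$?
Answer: $\frac{1186267}{33} \approx 35948.0$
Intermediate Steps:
$X{\left(I \right)} = 11$ ($X{\left(I \right)} = 8 + \frac{1}{2} \cdot 6 = 8 + 3 = 11$)
$k{\left(E \right)} = - \frac{17}{E} + \frac{E^{4}}{33}$ ($k{\left(E \right)} = - \frac{17}{E} + E^{4} \cdot \frac{1}{33} = - \frac{17}{E} + \frac{E^{4}}{33}$)
$k{\left(O \right)} + X{\left(-20 \right)} = \frac{-561 + 33^{5}}{33 \cdot 33} + 11 = \frac{1}{33} \cdot \frac{1}{33} \left(-561 + 39135393\right) + 11 = \frac{1}{33} \cdot \frac{1}{33} \cdot 39134832 + 11 = \frac{1185904}{33} + 11 = \frac{1186267}{33}$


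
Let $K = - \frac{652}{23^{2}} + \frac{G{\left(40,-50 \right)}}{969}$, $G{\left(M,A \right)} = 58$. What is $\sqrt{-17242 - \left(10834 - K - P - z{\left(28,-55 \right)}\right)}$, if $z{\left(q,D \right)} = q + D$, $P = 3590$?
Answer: $\frac{i \sqrt{12176443747011}}{22287} \approx 156.57 i$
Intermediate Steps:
$z{\left(q,D \right)} = D + q$
$K = - \frac{601106}{512601}$ ($K = - \frac{652}{23^{2}} + \frac{58}{969} = - \frac{652}{529} + 58 \cdot \frac{1}{969} = \left(-652\right) \frac{1}{529} + \frac{58}{969} = - \frac{652}{529} + \frac{58}{969} = - \frac{601106}{512601} \approx -1.1727$)
$\sqrt{-17242 - \left(10834 - K - P - z{\left(28,-55 \right)}\right)} = \sqrt{-17242 + \left(\left(\left(3590 - \frac{601106}{512601}\right) + \left(-55 + 28\right)\right) - 10834\right)} = \sqrt{-17242 + \left(\left(\frac{1839636484}{512601} - 27\right) - 10834\right)} = \sqrt{-17242 + \left(\frac{1825796257}{512601} - 10834\right)} = \sqrt{-17242 - \frac{3727722977}{512601}} = \sqrt{- \frac{12565989419}{512601}} = \frac{i \sqrt{12176443747011}}{22287}$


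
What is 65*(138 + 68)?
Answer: 13390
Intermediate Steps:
65*(138 + 68) = 65*206 = 13390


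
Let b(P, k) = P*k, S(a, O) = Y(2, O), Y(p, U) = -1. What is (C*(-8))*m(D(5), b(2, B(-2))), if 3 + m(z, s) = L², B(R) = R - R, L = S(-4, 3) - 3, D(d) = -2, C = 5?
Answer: -520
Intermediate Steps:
S(a, O) = -1
L = -4 (L = -1 - 3 = -4)
B(R) = 0
m(z, s) = 13 (m(z, s) = -3 + (-4)² = -3 + 16 = 13)
(C*(-8))*m(D(5), b(2, B(-2))) = (5*(-8))*13 = -40*13 = -520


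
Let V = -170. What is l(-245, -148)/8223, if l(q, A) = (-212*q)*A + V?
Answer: -2562430/2741 ≈ -934.85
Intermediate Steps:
l(q, A) = -170 - 212*A*q (l(q, A) = (-212*q)*A - 170 = -212*A*q - 170 = -170 - 212*A*q)
l(-245, -148)/8223 = (-170 - 212*(-148)*(-245))/8223 = (-170 - 7687120)*(1/8223) = -7687290*1/8223 = -2562430/2741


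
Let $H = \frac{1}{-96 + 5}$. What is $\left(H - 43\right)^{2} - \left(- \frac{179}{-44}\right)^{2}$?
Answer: $\frac{29393019135}{16032016} \approx 1833.4$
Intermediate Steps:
$H = - \frac{1}{91}$ ($H = \frac{1}{-91} = - \frac{1}{91} \approx -0.010989$)
$\left(H - 43\right)^{2} - \left(- \frac{179}{-44}\right)^{2} = \left(- \frac{1}{91} - 43\right)^{2} - \left(- \frac{179}{-44}\right)^{2} = \left(- \frac{3914}{91}\right)^{2} - \left(\left(-179\right) \left(- \frac{1}{44}\right)\right)^{2} = \frac{15319396}{8281} - \left(\frac{179}{44}\right)^{2} = \frac{15319396}{8281} - \frac{32041}{1936} = \frac{29393019135}{16032016}$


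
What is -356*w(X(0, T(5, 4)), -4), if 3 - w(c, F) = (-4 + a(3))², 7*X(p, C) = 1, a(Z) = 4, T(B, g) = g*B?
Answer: -1068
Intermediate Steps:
T(B, g) = B*g
X(p, C) = ⅐ (X(p, C) = (⅐)*1 = ⅐)
w(c, F) = 3 (w(c, F) = 3 - (-4 + 4)² = 3 - 1*0² = 3 - 1*0 = 3 + 0 = 3)
-356*w(X(0, T(5, 4)), -4) = -356*3 = -1068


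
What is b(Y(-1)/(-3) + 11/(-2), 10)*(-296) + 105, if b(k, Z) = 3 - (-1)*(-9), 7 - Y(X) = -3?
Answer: 1881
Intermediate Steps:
Y(X) = 10 (Y(X) = 7 - 1*(-3) = 7 + 3 = 10)
b(k, Z) = -6 (b(k, Z) = 3 - 1*9 = 3 - 9 = -6)
b(Y(-1)/(-3) + 11/(-2), 10)*(-296) + 105 = -6*(-296) + 105 = 1776 + 105 = 1881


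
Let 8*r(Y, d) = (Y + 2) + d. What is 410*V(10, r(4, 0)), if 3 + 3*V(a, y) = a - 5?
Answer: 820/3 ≈ 273.33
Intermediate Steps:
r(Y, d) = ¼ + Y/8 + d/8 (r(Y, d) = ((Y + 2) + d)/8 = ((2 + Y) + d)/8 = (2 + Y + d)/8 = ¼ + Y/8 + d/8)
V(a, y) = -8/3 + a/3 (V(a, y) = -1 + (a - 5)/3 = -1 + (-5 + a)/3 = -1 + (-5/3 + a/3) = -8/3 + a/3)
410*V(10, r(4, 0)) = 410*(-8/3 + (⅓)*10) = 410*(-8/3 + 10/3) = 410*(⅔) = 820/3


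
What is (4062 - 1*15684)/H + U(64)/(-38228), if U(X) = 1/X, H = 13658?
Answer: -14217152941/16707776768 ≈ -0.85093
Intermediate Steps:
(4062 - 1*15684)/H + U(64)/(-38228) = (4062 - 1*15684)/13658 + 1/(64*(-38228)) = (4062 - 15684)*(1/13658) + (1/64)*(-1/38228) = -11622*1/13658 - 1/2446592 = -5811/6829 - 1/2446592 = -14217152941/16707776768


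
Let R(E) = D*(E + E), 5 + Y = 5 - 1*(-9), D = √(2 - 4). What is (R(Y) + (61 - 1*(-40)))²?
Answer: 9553 + 3636*I*√2 ≈ 9553.0 + 5142.1*I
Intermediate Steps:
D = I*√2 (D = √(-2) = I*√2 ≈ 1.4142*I)
Y = 9 (Y = -5 + (5 - 1*(-9)) = -5 + (5 + 9) = -5 + 14 = 9)
R(E) = 2*I*E*√2 (R(E) = (I*√2)*(E + E) = (I*√2)*(2*E) = 2*I*E*√2)
(R(Y) + (61 - 1*(-40)))² = (2*I*9*√2 + (61 - 1*(-40)))² = (18*I*√2 + (61 + 40))² = (18*I*√2 + 101)² = (101 + 18*I*√2)²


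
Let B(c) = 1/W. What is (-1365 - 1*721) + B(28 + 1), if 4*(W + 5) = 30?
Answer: -10428/5 ≈ -2085.6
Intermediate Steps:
W = 5/2 (W = -5 + (¼)*30 = -5 + 15/2 = 5/2 ≈ 2.5000)
B(c) = ⅖ (B(c) = 1/(5/2) = ⅖)
(-1365 - 1*721) + B(28 + 1) = (-1365 - 1*721) + ⅖ = (-1365 - 721) + ⅖ = -2086 + ⅖ = -10428/5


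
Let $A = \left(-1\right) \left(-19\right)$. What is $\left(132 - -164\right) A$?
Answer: $5624$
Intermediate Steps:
$A = 19$
$\left(132 - -164\right) A = \left(132 - -164\right) 19 = \left(132 + 164\right) 19 = 296 \cdot 19 = 5624$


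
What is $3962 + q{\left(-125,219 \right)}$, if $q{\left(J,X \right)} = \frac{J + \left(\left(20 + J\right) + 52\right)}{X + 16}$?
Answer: $\frac{930892}{235} \approx 3961.2$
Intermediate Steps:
$q{\left(J,X \right)} = \frac{72 + 2 J}{16 + X}$ ($q{\left(J,X \right)} = \frac{J + \left(72 + J\right)}{16 + X} = \frac{72 + 2 J}{16 + X}$)
$3962 + q{\left(-125,219 \right)} = 3962 + \frac{2 \left(36 - 125\right)}{16 + 219} = 3962 + 2 \cdot \frac{1}{235} \left(-89\right) = 3962 - \frac{178}{235} = \frac{930892}{235}$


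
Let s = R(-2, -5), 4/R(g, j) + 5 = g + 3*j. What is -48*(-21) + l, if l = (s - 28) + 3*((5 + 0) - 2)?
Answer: 10877/11 ≈ 988.82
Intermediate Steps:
R(g, j) = 4/(-5 + g + 3*j) (R(g, j) = 4/(-5 + (g + 3*j)) = 4/(-5 + g + 3*j))
s = -2/11 (s = 4/(-5 - 2 + 3*(-5)) = 4/(-5 - 2 - 15) = 4/(-22) = 4*(-1/22) = -2/11 ≈ -0.18182)
l = -211/11 (l = (-2/11 - 28) + 3*((5 + 0) - 2) = -310/11 + 3*(5 - 2) = -310/11 + 3*3 = -310/11 + 9 = -211/11 ≈ -19.182)
-48*(-21) + l = -48*(-21) - 211/11 = 1008 - 211/11 = 10877/11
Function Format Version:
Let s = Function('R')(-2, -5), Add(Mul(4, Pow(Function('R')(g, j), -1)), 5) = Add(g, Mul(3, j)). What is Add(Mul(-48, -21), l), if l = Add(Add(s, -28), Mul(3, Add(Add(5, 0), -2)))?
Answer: Rational(10877, 11) ≈ 988.82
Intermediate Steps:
Function('R')(g, j) = Mul(4, Pow(Add(-5, g, Mul(3, j)), -1)) (Function('R')(g, j) = Mul(4, Pow(Add(-5, Add(g, Mul(3, j))), -1)) = Mul(4, Pow(Add(-5, g, Mul(3, j)), -1)))
s = Rational(-2, 11) (s = Mul(4, Pow(Add(-5, -2, Mul(3, -5)), -1)) = Mul(4, Pow(Add(-5, -2, -15), -1)) = Mul(4, Pow(-22, -1)) = Mul(4, Rational(-1, 22)) = Rational(-2, 11) ≈ -0.18182)
l = Rational(-211, 11) (l = Add(Add(Rational(-2, 11), -28), Mul(3, Add(Add(5, 0), -2))) = Add(Rational(-310, 11), Mul(3, Add(5, -2))) = Add(Rational(-310, 11), Mul(3, 3)) = Add(Rational(-310, 11), 9) = Rational(-211, 11) ≈ -19.182)
Add(Mul(-48, -21), l) = Add(Mul(-48, -21), Rational(-211, 11)) = Add(1008, Rational(-211, 11)) = Rational(10877, 11)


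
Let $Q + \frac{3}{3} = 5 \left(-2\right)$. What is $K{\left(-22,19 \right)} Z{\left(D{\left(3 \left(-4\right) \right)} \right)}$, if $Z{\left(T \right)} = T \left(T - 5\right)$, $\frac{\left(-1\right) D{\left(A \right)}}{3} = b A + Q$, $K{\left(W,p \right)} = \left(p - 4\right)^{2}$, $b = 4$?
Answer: $6849900$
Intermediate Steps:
$K{\left(W,p \right)} = \left(-4 + p\right)^{2}$
$Q = -11$ ($Q = -1 + 5 \left(-2\right) = -1 - 10 = -11$)
$D{\left(A \right)} = 33 - 12 A$ ($D{\left(A \right)} = - 3 \left(4 A - 11\right) = - 3 \left(-11 + 4 A\right) = 33 - 12 A$)
$Z{\left(T \right)} = T \left(-5 + T\right)$
$K{\left(-22,19 \right)} Z{\left(D{\left(3 \left(-4\right) \right)} \right)} = \left(-4 + 19\right)^{2} \left(33 - 12 \cdot 3 \left(-4\right)\right) \left(-5 - \left(-33 + 12 \cdot 3 \left(-4\right)\right)\right) = 15^{2} \left(33 - -144\right) \left(-5 + \left(33 - -144\right)\right) = 225 \left(33 + 144\right) \left(-5 + \left(33 + 144\right)\right) = 225 \cdot 177 \left(-5 + 177\right) = 225 \cdot 177 \cdot 172 = 225 \cdot 30444 = 6849900$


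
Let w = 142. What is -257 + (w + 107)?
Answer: -8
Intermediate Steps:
-257 + (w + 107) = -257 + (142 + 107) = -257 + 249 = -8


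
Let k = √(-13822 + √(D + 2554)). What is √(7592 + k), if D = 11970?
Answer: √(7592 + I*√2*√(6911 - √3631)) ≈ 87.135 + 0.6717*I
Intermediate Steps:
k = √(-13822 + 2*√3631) (k = √(-13822 + √(11970 + 2554)) = √(-13822 + √14524) = √(-13822 + 2*√3631) ≈ 117.05*I)
√(7592 + k) = √(7592 + √(-13822 + 2*√3631))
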